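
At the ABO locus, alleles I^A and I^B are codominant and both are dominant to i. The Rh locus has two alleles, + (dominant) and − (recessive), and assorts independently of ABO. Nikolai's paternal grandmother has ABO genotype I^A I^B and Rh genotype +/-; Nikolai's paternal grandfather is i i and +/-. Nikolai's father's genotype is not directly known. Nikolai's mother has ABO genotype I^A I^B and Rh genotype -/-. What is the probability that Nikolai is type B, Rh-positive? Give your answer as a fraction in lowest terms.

3/16

Nikolai's father's ABO genotype from I^A I^B × i i: 1/2 I^A i, 1/2 I^B i.
Crossing each possibility with the mother I^A I^B and summing P(type B): 1/2·1/4 + 1/2·1/2 = 3/8.
Similarly for Rh via the father's Rh distribution: P(Rh+) = 1/2.
Independent loci: 3/8 × 1/2 = 3/16.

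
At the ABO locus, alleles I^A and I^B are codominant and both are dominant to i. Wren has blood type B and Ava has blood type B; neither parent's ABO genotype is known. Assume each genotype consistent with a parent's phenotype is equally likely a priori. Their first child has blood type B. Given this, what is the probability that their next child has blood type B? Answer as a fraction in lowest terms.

19/20

Possible genotypes: Wren ∈ {I^B I^B, I^B i}; Ava ∈ {I^B I^B, I^B i}.
Weight each parental genotype pair by prior × P(type-B child):
  I^B I^B × I^B I^B: posterior weight 4/15; P(next child type B) = 1.
  I^B I^B × I^B i: posterior weight 4/15; P(next child type B) = 1.
  I^B i × I^B I^B: posterior weight 4/15; P(next child type B) = 1.
  I^B i × I^B i: posterior weight 1/5; P(next child type B) = 3/4.
Weighted sum = 19/20.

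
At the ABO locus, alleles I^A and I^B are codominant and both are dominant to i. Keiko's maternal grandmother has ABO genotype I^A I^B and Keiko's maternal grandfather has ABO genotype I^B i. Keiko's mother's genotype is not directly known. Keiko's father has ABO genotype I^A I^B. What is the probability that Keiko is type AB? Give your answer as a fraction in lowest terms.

3/8

Keiko's mother's ABO genotype from I^A I^B × I^B i: 1/4 I^A I^B, 1/4 I^A i, 1/4 I^B I^B, 1/4 I^B i.
Crossing each possibility with the father I^A I^B and summing P(type AB): 1/4·1/2 + 1/4·1/4 + 1/4·1/2 + 1/4·1/4 = 3/8.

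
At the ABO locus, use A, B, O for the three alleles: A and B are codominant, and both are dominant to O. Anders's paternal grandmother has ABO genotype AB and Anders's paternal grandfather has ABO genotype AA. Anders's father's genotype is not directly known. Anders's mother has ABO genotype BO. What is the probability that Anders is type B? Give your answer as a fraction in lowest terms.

1/4

Anders's father's ABO genotype from AB × AA: 1/2 AA, 1/2 AB.
Crossing each possibility with the mother BO and summing P(type B): 1/2·0 + 1/2·1/2 = 1/4.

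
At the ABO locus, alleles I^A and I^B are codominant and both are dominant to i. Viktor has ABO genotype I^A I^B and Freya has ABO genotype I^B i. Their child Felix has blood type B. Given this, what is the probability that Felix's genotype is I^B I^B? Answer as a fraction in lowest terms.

Cross I^A I^B × I^B i → 1/4 I^A I^B, 1/4 I^A i, 1/4 I^B I^B, 1/4 I^B i.
Type-B genotypes among offspring: I^B I^B (1/4), I^B i (1/4); total 1/2.
P(I^B I^B | type B) = (1/4) / (1/2) = 1/2.

1/2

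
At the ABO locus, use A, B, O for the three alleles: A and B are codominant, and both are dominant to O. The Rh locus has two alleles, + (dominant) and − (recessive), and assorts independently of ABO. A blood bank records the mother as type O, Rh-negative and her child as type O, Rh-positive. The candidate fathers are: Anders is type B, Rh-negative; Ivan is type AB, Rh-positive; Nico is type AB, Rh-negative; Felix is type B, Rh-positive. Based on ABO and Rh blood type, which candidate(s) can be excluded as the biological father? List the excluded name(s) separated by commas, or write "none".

Anders, Ivan, Nico

A candidate is excluded only if no genotype consistent with his phenotype could produce a type O, Rh-positive child with a type O, Rh-negative mother.
Anders (type B, Rh-): no genotype consistent with that phenotype can produce a type-O Rh+ child with a type-O mother.
Ivan (type AB, Rh+): no genotype consistent with that phenotype can produce a type-O Rh+ child with a type-O mother.
Nico (type AB, Rh-): no genotype consistent with that phenotype can produce a type-O Rh+ child with a type-O mother.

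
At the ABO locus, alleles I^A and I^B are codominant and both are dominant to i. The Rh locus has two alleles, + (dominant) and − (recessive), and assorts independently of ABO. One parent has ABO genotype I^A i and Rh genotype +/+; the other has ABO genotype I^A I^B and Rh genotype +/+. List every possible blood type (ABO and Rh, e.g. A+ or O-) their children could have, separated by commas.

Gametes from I^A i × I^A I^B give offspring ABO genotypes I^A I^A, I^A I^B, I^A i, I^B i, i.e. phenotypes A, B, AB.
Rh cross +/+ × +/+ → phenotypes Rh+.
Combining independently: A+, B+, AB+.

A+, B+, AB+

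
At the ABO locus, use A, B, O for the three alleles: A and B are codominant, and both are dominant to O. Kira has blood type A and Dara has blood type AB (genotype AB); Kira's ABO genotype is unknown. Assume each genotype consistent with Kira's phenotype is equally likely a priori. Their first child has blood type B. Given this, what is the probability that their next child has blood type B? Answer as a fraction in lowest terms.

1/4

Possible genotypes: Kira ∈ {AA, AO}; Dara ∈ {AB}.
Weight each parental genotype pair by prior × P(type-B child):
  AO × AB: posterior weight 1; P(next child type B) = 1/4.
Weighted sum = 1/4.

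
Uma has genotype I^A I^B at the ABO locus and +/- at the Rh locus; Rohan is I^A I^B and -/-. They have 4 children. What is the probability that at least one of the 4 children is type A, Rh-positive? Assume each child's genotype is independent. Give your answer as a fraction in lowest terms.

1695/4096

ABO cross I^A I^B × I^A I^B → 1/4 A, 1/4 B, 1/2 AB.
Rh cross +/- × -/- → 1/2 Rh+, 1/2 Rh-; so P(type A, Rh-positive) = 1/4 × 1/2 = 1/8 per child.
P(none) = (7/8)^4 = 2401/4096; P(at least one) = 1 − 2401/4096 = 1695/4096.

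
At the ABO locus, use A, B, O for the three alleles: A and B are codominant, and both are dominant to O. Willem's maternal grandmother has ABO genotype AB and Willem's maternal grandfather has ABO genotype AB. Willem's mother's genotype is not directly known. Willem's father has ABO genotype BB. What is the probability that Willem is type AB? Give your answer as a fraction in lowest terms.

1/2

Willem's mother's ABO genotype from AB × AB: 1/4 AA, 1/2 AB, 1/4 BB.
Crossing each possibility with the father BB and summing P(type AB): 1/4·1 + 1/2·1/2 + 1/4·0 = 1/2.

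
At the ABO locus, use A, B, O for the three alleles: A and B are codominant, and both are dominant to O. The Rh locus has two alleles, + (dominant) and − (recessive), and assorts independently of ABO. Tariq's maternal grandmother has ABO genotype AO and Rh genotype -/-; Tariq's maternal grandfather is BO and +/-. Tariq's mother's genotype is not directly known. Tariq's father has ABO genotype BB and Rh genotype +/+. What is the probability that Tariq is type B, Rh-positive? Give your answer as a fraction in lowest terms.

Tariq's mother's ABO genotype from AO × BO: 1/4 AB, 1/4 AO, 1/4 BO, 1/4 OO.
Crossing each possibility with the father BB and summing P(type B): 1/4·1/2 + 1/4·1/2 + 1/4·1 + 1/4·1 = 3/4.
Similarly for Rh via the mother's Rh distribution: P(Rh+) = 1.
Independent loci: 3/4 × 1 = 3/4.

3/4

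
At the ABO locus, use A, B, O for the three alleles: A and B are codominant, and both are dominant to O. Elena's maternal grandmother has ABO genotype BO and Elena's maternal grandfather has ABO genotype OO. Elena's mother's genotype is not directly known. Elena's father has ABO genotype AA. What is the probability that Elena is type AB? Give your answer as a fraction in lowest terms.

Elena's mother's ABO genotype from BO × OO: 1/2 BO, 1/2 OO.
Crossing each possibility with the father AA and summing P(type AB): 1/2·1/2 + 1/2·0 = 1/4.

1/4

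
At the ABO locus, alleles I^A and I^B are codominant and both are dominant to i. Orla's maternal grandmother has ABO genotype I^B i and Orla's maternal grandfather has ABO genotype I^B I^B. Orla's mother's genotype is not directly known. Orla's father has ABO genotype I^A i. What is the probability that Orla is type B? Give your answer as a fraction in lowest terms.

Orla's mother's ABO genotype from I^B i × I^B I^B: 1/2 I^B I^B, 1/2 I^B i.
Crossing each possibility with the father I^A i and summing P(type B): 1/2·1/2 + 1/2·1/4 = 3/8.

3/8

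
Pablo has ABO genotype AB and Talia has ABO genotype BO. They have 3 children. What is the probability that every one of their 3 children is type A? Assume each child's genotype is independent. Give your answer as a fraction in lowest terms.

1/64

ABO cross AB × BO → 1/4 A, 1/2 B, 1/4 AB.
So P(type A) = 1/4 per child.
All 3 independent: (1/4)^3 = 1/64.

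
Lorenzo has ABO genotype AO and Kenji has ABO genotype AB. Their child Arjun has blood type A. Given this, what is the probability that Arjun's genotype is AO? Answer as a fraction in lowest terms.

1/2

Cross AO × AB → 1/4 AA, 1/4 AB, 1/4 AO, 1/4 BO.
Type-A genotypes among offspring: AA (1/4), AO (1/4); total 1/2.
P(AO | type A) = (1/4) / (1/2) = 1/2.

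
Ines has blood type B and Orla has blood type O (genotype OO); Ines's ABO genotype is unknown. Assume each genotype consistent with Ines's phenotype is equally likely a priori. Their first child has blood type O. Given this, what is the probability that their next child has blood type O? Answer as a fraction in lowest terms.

1/2

Possible genotypes: Ines ∈ {BB, BO}; Orla ∈ {OO}.
Weight each parental genotype pair by prior × P(type-O child):
  BO × OO: posterior weight 1; P(next child type O) = 1/2.
Weighted sum = 1/2.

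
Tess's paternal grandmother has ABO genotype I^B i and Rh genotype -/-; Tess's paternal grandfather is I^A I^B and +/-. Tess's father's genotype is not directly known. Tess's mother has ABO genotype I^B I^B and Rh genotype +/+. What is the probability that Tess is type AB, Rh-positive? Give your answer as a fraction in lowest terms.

Tess's father's ABO genotype from I^B i × I^A I^B: 1/4 I^A I^B, 1/4 I^A i, 1/4 I^B I^B, 1/4 I^B i.
Crossing each possibility with the mother I^B I^B and summing P(type AB): 1/4·1/2 + 1/4·1/2 + 1/4·0 + 1/4·0 = 1/4.
Similarly for Rh via the father's Rh distribution: P(Rh+) = 1.
Independent loci: 1/4 × 1 = 1/4.

1/4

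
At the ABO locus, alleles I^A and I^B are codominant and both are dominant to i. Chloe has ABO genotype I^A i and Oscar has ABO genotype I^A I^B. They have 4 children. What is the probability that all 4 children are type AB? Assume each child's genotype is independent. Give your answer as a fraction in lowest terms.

ABO cross I^A i × I^A I^B → 1/2 A, 1/4 B, 1/4 AB.
So P(type AB) = 1/4 per child.
All 4 independent: (1/4)^4 = 1/256.

1/256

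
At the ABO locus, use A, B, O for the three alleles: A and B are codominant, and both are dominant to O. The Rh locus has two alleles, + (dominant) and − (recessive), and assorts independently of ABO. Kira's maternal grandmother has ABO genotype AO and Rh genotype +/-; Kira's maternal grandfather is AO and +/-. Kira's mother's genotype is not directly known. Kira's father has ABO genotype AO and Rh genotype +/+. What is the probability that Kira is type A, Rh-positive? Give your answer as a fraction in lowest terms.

Kira's mother's ABO genotype from AO × AO: 1/4 AA, 1/2 AO, 1/4 OO.
Crossing each possibility with the father AO and summing P(type A): 1/4·1 + 1/2·3/4 + 1/4·1/2 = 3/4.
Similarly for Rh via the mother's Rh distribution: P(Rh+) = 1.
Independent loci: 3/4 × 1 = 3/4.

3/4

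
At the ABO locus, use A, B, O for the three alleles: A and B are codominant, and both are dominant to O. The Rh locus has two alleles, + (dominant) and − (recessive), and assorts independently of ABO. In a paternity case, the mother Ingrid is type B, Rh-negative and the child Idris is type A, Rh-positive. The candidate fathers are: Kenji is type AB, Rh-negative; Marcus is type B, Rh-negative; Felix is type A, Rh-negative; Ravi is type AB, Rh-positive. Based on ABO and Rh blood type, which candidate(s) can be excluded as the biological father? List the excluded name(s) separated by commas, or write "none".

Kenji, Marcus, Felix

A candidate is excluded only if no genotype consistent with his phenotype could produce a type A, Rh-positive child with a type B, Rh-negative mother.
Kenji (type AB, Rh-): no genotype consistent with that phenotype can produce a type-A Rh+ child with a type-B mother.
Marcus (type B, Rh-): no genotype consistent with that phenotype can produce a type-A Rh+ child with a type-B mother.
Felix (type A, Rh-): no genotype consistent with that phenotype can produce a type-A Rh+ child with a type-B mother.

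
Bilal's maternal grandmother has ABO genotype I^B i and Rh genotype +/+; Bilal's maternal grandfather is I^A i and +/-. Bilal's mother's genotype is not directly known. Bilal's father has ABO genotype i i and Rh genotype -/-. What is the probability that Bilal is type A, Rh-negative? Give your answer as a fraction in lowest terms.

1/16

Bilal's mother's ABO genotype from I^B i × I^A i: 1/4 I^A I^B, 1/4 I^A i, 1/4 I^B i, 1/4 i i.
Crossing each possibility with the father i i and summing P(type A): 1/4·1/2 + 1/4·1/2 + 1/4·0 + 1/4·0 = 1/4.
Similarly for Rh via the mother's Rh distribution: P(Rh-) = 1/4.
Independent loci: 1/4 × 1/4 = 1/16.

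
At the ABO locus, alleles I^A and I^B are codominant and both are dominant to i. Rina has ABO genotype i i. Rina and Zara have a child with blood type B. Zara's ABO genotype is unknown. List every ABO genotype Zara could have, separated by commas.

I^A I^B, I^B I^B, I^B i

For each candidate genotype of Zara, check whether crossing it with i i can produce every observed child phenotype.
  I^A I^A → possible child types {A} ✗
  I^A I^B → possible child types {A, B} ✓
  I^A i → possible child types {O, A} ✗
  I^B I^B → possible child types {B} ✓
  I^B i → possible child types {O, B} ✓
  i i → possible child types {O} ✗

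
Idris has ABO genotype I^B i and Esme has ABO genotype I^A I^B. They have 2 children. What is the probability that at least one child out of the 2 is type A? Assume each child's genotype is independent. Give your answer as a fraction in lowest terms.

7/16

ABO cross I^B i × I^A I^B → 1/4 A, 1/2 B, 1/4 AB.
So P(type A) = 1/4 per child.
P(none) = (3/4)^2 = 9/16; P(at least one) = 1 − 9/16 = 7/16.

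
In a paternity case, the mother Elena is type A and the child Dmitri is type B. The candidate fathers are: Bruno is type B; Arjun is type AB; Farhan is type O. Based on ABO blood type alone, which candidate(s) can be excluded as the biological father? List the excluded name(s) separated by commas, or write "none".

Farhan

A candidate is excluded only if no genotype consistent with his phenotype could produce a type B child with a type A mother.
Farhan (type O): no genotype consistent with that phenotype can produce a type-B child with a type-A mother.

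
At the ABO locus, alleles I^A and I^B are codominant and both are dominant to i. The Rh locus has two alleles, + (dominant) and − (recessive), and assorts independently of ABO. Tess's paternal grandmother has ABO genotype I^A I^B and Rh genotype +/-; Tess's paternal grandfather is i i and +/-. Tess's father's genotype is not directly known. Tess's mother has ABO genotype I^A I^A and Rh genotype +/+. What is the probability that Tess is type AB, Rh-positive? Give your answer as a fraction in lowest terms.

1/4

Tess's father's ABO genotype from I^A I^B × i i: 1/2 I^A i, 1/2 I^B i.
Crossing each possibility with the mother I^A I^A and summing P(type AB): 1/2·0 + 1/2·1/2 = 1/4.
Similarly for Rh via the father's Rh distribution: P(Rh+) = 1.
Independent loci: 1/4 × 1 = 1/4.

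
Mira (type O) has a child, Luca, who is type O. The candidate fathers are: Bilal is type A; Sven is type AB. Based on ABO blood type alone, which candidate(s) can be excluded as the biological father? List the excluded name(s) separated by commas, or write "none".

A candidate is excluded only if no genotype consistent with his phenotype could produce a type O child with a type O mother.
Sven (type AB): no genotype consistent with that phenotype can produce a type-O child with a type-O mother.

Sven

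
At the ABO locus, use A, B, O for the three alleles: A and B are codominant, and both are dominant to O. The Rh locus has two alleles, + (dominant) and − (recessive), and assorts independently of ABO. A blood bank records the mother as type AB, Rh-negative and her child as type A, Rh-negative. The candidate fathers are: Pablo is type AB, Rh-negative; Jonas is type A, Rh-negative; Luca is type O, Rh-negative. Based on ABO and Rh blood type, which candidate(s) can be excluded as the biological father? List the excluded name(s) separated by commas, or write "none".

none

A candidate is excluded only if no genotype consistent with his phenotype could produce a type A, Rh-negative child with a type AB, Rh-negative mother.
Every candidate has at least one consistent genotype combination, so none can be excluded.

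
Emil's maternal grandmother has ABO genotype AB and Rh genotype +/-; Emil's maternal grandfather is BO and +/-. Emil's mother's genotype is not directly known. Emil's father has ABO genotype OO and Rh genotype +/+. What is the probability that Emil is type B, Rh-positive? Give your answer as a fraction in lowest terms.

1/2

Emil's mother's ABO genotype from AB × BO: 1/4 AB, 1/4 AO, 1/4 BB, 1/4 BO.
Crossing each possibility with the father OO and summing P(type B): 1/4·1/2 + 1/4·0 + 1/4·1 + 1/4·1/2 = 1/2.
Similarly for Rh via the mother's Rh distribution: P(Rh+) = 1.
Independent loci: 1/2 × 1 = 1/2.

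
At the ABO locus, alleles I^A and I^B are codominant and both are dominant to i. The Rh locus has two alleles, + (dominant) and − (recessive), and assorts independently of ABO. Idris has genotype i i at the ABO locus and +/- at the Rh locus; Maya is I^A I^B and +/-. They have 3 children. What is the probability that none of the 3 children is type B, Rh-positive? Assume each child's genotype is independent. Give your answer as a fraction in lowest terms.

125/512

ABO cross i i × I^A I^B → 1/2 A, 1/2 B.
Rh cross +/- × +/- → 3/4 Rh+, 1/4 Rh-; so P(type B, Rh-positive) = 1/2 × 3/4 = 3/8 per child.
P(not type B, Rh-positive) = 5/8 for one child; (5/8)^3 = 125/512.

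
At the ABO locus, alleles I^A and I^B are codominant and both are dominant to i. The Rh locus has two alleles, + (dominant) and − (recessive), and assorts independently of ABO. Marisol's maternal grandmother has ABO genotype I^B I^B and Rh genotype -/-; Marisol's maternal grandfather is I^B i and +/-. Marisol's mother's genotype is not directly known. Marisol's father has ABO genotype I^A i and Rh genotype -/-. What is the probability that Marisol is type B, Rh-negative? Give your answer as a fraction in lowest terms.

9/32

Marisol's mother's ABO genotype from I^B I^B × I^B i: 1/2 I^B I^B, 1/2 I^B i.
Crossing each possibility with the father I^A i and summing P(type B): 1/2·1/2 + 1/2·1/4 = 3/8.
Similarly for Rh via the mother's Rh distribution: P(Rh-) = 3/4.
Independent loci: 3/8 × 3/4 = 9/32.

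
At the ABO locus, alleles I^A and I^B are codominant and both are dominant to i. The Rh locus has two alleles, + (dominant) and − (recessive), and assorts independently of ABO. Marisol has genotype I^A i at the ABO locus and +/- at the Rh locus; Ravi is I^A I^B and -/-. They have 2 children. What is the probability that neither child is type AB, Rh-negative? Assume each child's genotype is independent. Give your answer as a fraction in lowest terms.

ABO cross I^A i × I^A I^B → 1/2 A, 1/4 B, 1/4 AB.
Rh cross +/- × -/- → 1/2 Rh+, 1/2 Rh-; so P(type AB, Rh-negative) = 1/4 × 1/2 = 1/8 per child.
P(not type AB, Rh-negative) = 7/8 for one child; (7/8)^2 = 49/64.

49/64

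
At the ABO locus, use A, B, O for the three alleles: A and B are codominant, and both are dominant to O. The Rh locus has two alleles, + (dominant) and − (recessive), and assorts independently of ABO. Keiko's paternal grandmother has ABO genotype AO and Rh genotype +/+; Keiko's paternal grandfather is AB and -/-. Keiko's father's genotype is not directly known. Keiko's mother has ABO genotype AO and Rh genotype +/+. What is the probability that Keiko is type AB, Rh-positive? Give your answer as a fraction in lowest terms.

1/8

Keiko's father's ABO genotype from AO × AB: 1/4 AA, 1/4 AB, 1/4 AO, 1/4 BO.
Crossing each possibility with the mother AO and summing P(type AB): 1/4·0 + 1/4·1/4 + 1/4·0 + 1/4·1/4 = 1/8.
Similarly for Rh via the father's Rh distribution: P(Rh+) = 1.
Independent loci: 1/8 × 1 = 1/8.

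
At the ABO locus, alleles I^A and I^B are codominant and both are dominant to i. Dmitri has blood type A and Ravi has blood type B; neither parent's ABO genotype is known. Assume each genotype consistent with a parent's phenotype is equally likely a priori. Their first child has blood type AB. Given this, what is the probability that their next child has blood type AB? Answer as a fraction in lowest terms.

25/36

Possible genotypes: Dmitri ∈ {I^A I^A, I^A i}; Ravi ∈ {I^B I^B, I^B i}.
Weight each parental genotype pair by prior × P(type-AB child):
  I^A I^A × I^B I^B: posterior weight 4/9; P(next child type AB) = 1.
  I^A I^A × I^B i: posterior weight 2/9; P(next child type AB) = 1/2.
  I^A i × I^B I^B: posterior weight 2/9; P(next child type AB) = 1/2.
  I^A i × I^B i: posterior weight 1/9; P(next child type AB) = 1/4.
Weighted sum = 25/36.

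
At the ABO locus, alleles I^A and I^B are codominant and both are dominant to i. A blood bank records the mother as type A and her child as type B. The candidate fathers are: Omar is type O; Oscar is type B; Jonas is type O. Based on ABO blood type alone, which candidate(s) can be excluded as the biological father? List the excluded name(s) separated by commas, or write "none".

A candidate is excluded only if no genotype consistent with his phenotype could produce a type B child with a type A mother.
Omar (type O): no genotype consistent with that phenotype can produce a type-B child with a type-A mother.
Jonas (type O): no genotype consistent with that phenotype can produce a type-B child with a type-A mother.

Omar, Jonas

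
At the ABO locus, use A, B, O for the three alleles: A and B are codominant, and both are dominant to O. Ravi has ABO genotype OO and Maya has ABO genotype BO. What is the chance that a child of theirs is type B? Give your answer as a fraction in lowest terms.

ABO cross OO × BO → offspring phenotypes: 1/2 O, 1/2 B.
So P(type B) = 1/2.

1/2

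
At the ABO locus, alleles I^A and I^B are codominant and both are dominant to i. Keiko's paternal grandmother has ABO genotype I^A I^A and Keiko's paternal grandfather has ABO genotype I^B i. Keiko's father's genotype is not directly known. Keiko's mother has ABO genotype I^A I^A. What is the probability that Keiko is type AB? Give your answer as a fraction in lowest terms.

Keiko's father's ABO genotype from I^A I^A × I^B i: 1/2 I^A I^B, 1/2 I^A i.
Crossing each possibility with the mother I^A I^A and summing P(type AB): 1/2·1/2 + 1/2·0 = 1/4.

1/4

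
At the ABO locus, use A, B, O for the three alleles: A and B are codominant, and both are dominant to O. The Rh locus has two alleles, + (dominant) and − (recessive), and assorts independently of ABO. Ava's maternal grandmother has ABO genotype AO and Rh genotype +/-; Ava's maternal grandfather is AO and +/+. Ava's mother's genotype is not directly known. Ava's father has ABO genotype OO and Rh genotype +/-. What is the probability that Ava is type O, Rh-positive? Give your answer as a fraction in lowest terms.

7/16

Ava's mother's ABO genotype from AO × AO: 1/4 AA, 1/2 AO, 1/4 OO.
Crossing each possibility with the father OO and summing P(type O): 1/4·0 + 1/2·1/2 + 1/4·1 = 1/2.
Similarly for Rh via the mother's Rh distribution: P(Rh+) = 7/8.
Independent loci: 1/2 × 7/8 = 7/16.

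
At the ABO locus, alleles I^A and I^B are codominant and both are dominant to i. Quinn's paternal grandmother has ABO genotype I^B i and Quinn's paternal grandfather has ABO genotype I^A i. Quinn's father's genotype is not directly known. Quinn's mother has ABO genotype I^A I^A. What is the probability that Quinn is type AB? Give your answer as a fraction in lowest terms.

1/4

Quinn's father's ABO genotype from I^B i × I^A i: 1/4 I^A I^B, 1/4 I^A i, 1/4 I^B i, 1/4 i i.
Crossing each possibility with the mother I^A I^A and summing P(type AB): 1/4·1/2 + 1/4·0 + 1/4·1/2 + 1/4·0 = 1/4.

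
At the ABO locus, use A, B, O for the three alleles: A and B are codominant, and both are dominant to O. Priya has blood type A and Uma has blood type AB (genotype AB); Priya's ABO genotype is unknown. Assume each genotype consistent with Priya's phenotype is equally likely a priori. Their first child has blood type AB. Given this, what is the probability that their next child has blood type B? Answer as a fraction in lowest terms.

1/12

Possible genotypes: Priya ∈ {AA, AO}; Uma ∈ {AB}.
Weight each parental genotype pair by prior × P(type-AB child):
  AA × AB: posterior weight 2/3; P(next child type B) = 0.
  AO × AB: posterior weight 1/3; P(next child type B) = 1/4.
Weighted sum = 1/12.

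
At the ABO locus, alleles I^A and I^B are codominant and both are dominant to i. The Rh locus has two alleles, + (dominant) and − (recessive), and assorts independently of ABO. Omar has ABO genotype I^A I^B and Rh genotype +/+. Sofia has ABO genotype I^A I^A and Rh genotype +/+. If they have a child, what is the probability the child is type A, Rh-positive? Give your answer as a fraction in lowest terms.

1/2

ABO cross I^A I^B × I^A I^A → offspring phenotypes: 1/2 A, 1/2 AB.
Rh cross +/+ × +/+ → 1 Rh+.
Independent loci: P(type A, Rh-positive) = 1/2 × 1 = 1/2.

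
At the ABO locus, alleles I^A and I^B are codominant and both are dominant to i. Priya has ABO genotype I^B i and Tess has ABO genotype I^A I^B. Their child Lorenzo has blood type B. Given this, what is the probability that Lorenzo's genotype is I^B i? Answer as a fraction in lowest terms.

Cross I^B i × I^A I^B → 1/4 I^A I^B, 1/4 I^A i, 1/4 I^B I^B, 1/4 I^B i.
Type-B genotypes among offspring: I^B I^B (1/4), I^B i (1/4); total 1/2.
P(I^B i | type B) = (1/4) / (1/2) = 1/2.

1/2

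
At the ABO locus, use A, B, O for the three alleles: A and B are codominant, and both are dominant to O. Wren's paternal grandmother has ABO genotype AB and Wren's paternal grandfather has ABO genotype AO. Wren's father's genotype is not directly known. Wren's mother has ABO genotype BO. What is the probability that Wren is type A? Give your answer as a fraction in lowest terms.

Wren's father's ABO genotype from AB × AO: 1/4 AA, 1/4 AB, 1/4 AO, 1/4 BO.
Crossing each possibility with the mother BO and summing P(type A): 1/4·1/2 + 1/4·1/4 + 1/4·1/4 + 1/4·0 = 1/4.

1/4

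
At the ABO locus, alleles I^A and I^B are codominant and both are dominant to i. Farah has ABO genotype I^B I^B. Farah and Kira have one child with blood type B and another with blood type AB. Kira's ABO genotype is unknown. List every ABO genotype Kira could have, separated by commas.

I^A I^B, I^A i

For each candidate genotype of Kira, check whether crossing it with I^B I^B can produce every observed child phenotype.
  I^A I^A → possible child types {AB} ✗
  I^A I^B → possible child types {B, AB} ✓
  I^A i → possible child types {B, AB} ✓
  I^B I^B → possible child types {B} ✗
  I^B i → possible child types {B} ✗
  i i → possible child types {B} ✗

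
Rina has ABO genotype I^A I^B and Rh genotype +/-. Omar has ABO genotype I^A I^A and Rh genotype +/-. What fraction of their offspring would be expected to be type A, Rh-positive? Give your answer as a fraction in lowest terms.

3/8

ABO cross I^A I^B × I^A I^A → offspring phenotypes: 1/2 A, 1/2 AB.
Rh cross +/- × +/- → 3/4 Rh+, 1/4 Rh-.
Independent loci: P(type A, Rh-positive) = 1/2 × 3/4 = 3/8.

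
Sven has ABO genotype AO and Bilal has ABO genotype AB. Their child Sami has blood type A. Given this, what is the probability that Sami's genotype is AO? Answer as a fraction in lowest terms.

Cross AO × AB → 1/4 AA, 1/4 AB, 1/4 AO, 1/4 BO.
Type-A genotypes among offspring: AA (1/4), AO (1/4); total 1/2.
P(AO | type A) = (1/4) / (1/2) = 1/2.

1/2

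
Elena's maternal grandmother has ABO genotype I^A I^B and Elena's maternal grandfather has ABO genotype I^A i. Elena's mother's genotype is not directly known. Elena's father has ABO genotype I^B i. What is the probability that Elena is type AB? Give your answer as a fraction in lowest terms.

Elena's mother's ABO genotype from I^A I^B × I^A i: 1/4 I^A I^A, 1/4 I^A I^B, 1/4 I^A i, 1/4 I^B i.
Crossing each possibility with the father I^B i and summing P(type AB): 1/4·1/2 + 1/4·1/4 + 1/4·1/4 + 1/4·0 = 1/4.

1/4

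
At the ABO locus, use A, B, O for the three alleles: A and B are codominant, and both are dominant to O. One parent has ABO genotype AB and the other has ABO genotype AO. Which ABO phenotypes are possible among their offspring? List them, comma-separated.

Gametes from AB × AO give offspring ABO genotypes AA, AB, AO, BO, i.e. phenotypes A, B, AB.

A, B, AB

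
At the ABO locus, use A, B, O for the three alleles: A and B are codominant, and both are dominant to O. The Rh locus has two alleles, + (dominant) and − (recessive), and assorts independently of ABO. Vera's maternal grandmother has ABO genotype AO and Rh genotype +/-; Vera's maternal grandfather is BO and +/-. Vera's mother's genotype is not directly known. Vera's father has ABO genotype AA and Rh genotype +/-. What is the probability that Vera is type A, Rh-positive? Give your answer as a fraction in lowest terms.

Vera's mother's ABO genotype from AO × BO: 1/4 AB, 1/4 AO, 1/4 BO, 1/4 OO.
Crossing each possibility with the father AA and summing P(type A): 1/4·1/2 + 1/4·1 + 1/4·1/2 + 1/4·1 = 3/4.
Similarly for Rh via the mother's Rh distribution: P(Rh+) = 3/4.
Independent loci: 3/4 × 3/4 = 9/16.

9/16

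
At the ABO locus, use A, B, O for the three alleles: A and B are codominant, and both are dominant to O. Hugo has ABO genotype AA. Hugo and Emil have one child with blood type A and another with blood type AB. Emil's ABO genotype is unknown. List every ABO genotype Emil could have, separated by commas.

For each candidate genotype of Emil, check whether crossing it with AA can produce every observed child phenotype.
  AA → possible child types {A} ✗
  AB → possible child types {A, AB} ✓
  AO → possible child types {A} ✗
  BB → possible child types {AB} ✗
  BO → possible child types {A, AB} ✓
  OO → possible child types {A} ✗

AB, BO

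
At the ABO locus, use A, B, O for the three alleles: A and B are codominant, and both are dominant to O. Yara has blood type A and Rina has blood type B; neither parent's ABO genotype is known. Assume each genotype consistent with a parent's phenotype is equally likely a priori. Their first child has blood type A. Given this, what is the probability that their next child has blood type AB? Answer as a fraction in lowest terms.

5/12

Possible genotypes: Yara ∈ {AA, AO}; Rina ∈ {BB, BO}.
Weight each parental genotype pair by prior × P(type-A child):
  AA × BO: posterior weight 2/3; P(next child type AB) = 1/2.
  AO × BO: posterior weight 1/3; P(next child type AB) = 1/4.
Weighted sum = 5/12.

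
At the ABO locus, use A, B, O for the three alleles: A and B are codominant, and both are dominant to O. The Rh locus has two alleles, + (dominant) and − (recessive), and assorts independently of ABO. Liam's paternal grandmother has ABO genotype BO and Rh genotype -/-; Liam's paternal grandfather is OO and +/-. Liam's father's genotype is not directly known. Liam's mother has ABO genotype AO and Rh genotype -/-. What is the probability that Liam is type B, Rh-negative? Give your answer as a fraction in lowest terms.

3/32

Liam's father's ABO genotype from BO × OO: 1/2 BO, 1/2 OO.
Crossing each possibility with the mother AO and summing P(type B): 1/2·1/4 + 1/2·0 = 1/8.
Similarly for Rh via the father's Rh distribution: P(Rh-) = 3/4.
Independent loci: 1/8 × 3/4 = 3/32.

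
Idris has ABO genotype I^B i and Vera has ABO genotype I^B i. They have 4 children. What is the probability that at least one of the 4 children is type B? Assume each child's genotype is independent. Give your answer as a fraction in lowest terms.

ABO cross I^B i × I^B i → 1/4 O, 3/4 B.
So P(type B) = 3/4 per child.
P(none) = (1/4)^4 = 1/256; P(at least one) = 1 − 1/256 = 255/256.

255/256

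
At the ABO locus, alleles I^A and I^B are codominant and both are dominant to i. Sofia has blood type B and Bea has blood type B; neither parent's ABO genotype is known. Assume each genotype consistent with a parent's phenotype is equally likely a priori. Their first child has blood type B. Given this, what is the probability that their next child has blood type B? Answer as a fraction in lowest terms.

Possible genotypes: Sofia ∈ {I^B I^B, I^B i}; Bea ∈ {I^B I^B, I^B i}.
Weight each parental genotype pair by prior × P(type-B child):
  I^B I^B × I^B I^B: posterior weight 4/15; P(next child type B) = 1.
  I^B I^B × I^B i: posterior weight 4/15; P(next child type B) = 1.
  I^B i × I^B I^B: posterior weight 4/15; P(next child type B) = 1.
  I^B i × I^B i: posterior weight 1/5; P(next child type B) = 3/4.
Weighted sum = 19/20.

19/20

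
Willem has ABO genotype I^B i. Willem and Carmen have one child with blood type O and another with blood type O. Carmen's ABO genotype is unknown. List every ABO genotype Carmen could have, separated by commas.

For each candidate genotype of Carmen, check whether crossing it with I^B i can produce every observed child phenotype.
  I^A I^A → possible child types {A, AB} ✗
  I^A I^B → possible child types {A, B, AB} ✗
  I^A i → possible child types {O, A, B, AB} ✓
  I^B I^B → possible child types {B} ✗
  I^B i → possible child types {O, B} ✓
  i i → possible child types {O, B} ✓

I^A i, I^B i, i i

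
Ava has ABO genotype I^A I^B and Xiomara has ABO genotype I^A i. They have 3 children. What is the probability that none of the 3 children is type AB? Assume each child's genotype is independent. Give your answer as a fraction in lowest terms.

27/64

ABO cross I^A I^B × I^A i → 1/2 A, 1/4 B, 1/4 AB.
So P(type AB) = 1/4 per child.
P(not type AB) = 3/4 for one child; (3/4)^3 = 27/64.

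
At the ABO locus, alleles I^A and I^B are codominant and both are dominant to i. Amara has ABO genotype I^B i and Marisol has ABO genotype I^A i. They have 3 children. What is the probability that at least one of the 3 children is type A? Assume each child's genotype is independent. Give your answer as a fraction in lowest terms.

37/64

ABO cross I^B i × I^A i → 1/4 O, 1/4 A, 1/4 B, 1/4 AB.
So P(type A) = 1/4 per child.
P(none) = (3/4)^3 = 27/64; P(at least one) = 1 − 27/64 = 37/64.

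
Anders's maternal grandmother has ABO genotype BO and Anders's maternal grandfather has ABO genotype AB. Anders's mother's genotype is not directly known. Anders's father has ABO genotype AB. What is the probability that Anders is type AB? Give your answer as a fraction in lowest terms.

3/8

Anders's mother's ABO genotype from BO × AB: 1/4 AB, 1/4 AO, 1/4 BB, 1/4 BO.
Crossing each possibility with the father AB and summing P(type AB): 1/4·1/2 + 1/4·1/4 + 1/4·1/2 + 1/4·1/4 = 3/8.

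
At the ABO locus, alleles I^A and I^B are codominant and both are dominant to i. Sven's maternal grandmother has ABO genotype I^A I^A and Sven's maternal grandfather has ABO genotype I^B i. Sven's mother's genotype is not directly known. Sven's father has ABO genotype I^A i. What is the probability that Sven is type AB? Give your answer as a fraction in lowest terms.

Sven's mother's ABO genotype from I^A I^A × I^B i: 1/2 I^A I^B, 1/2 I^A i.
Crossing each possibility with the father I^A i and summing P(type AB): 1/2·1/4 + 1/2·0 = 1/8.

1/8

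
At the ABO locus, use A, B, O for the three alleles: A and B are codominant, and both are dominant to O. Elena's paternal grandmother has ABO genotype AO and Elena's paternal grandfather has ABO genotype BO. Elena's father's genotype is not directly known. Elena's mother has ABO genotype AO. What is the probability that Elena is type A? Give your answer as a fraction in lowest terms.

1/2

Elena's father's ABO genotype from AO × BO: 1/4 AB, 1/4 AO, 1/4 BO, 1/4 OO.
Crossing each possibility with the mother AO and summing P(type A): 1/4·1/2 + 1/4·3/4 + 1/4·1/4 + 1/4·1/2 = 1/2.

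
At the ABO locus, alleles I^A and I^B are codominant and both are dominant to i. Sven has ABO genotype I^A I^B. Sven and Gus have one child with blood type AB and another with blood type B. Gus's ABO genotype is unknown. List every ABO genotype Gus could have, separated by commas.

For each candidate genotype of Gus, check whether crossing it with I^A I^B can produce every observed child phenotype.
  I^A I^A → possible child types {A, AB} ✗
  I^A I^B → possible child types {A, B, AB} ✓
  I^A i → possible child types {A, B, AB} ✓
  I^B I^B → possible child types {B, AB} ✓
  I^B i → possible child types {A, B, AB} ✓
  i i → possible child types {A, B} ✗

I^A I^B, I^A i, I^B I^B, I^B i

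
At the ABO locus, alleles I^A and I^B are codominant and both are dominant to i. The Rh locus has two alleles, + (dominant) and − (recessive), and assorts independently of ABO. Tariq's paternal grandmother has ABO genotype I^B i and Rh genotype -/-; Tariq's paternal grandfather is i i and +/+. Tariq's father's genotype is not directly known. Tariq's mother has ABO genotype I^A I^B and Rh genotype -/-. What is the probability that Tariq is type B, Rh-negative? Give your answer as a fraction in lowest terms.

1/4

Tariq's father's ABO genotype from I^B i × i i: 1/2 I^B i, 1/2 i i.
Crossing each possibility with the mother I^A I^B and summing P(type B): 1/2·1/2 + 1/2·1/2 = 1/2.
Similarly for Rh via the father's Rh distribution: P(Rh-) = 1/2.
Independent loci: 1/2 × 1/2 = 1/4.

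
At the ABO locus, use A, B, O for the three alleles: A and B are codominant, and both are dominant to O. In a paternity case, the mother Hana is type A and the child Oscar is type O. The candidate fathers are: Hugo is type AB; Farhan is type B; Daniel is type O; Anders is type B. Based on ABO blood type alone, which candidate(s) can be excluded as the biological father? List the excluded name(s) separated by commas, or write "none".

Hugo

A candidate is excluded only if no genotype consistent with his phenotype could produce a type O child with a type A mother.
Hugo (type AB): no genotype consistent with that phenotype can produce a type-O child with a type-A mother.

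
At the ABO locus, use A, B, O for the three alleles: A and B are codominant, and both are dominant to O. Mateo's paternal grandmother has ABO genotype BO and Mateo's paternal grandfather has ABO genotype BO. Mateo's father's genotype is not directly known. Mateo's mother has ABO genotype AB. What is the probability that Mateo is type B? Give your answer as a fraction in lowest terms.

Mateo's father's ABO genotype from BO × BO: 1/4 BB, 1/2 BO, 1/4 OO.
Crossing each possibility with the mother AB and summing P(type B): 1/4·1/2 + 1/2·1/2 + 1/4·1/2 = 1/2.

1/2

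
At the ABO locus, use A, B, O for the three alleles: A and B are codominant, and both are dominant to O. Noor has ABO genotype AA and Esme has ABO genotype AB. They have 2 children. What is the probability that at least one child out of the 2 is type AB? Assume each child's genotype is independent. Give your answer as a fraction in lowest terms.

3/4

ABO cross AA × AB → 1/2 A, 1/2 AB.
So P(type AB) = 1/2 per child.
P(none) = (1/2)^2 = 1/4; P(at least one) = 1 − 1/4 = 3/4.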